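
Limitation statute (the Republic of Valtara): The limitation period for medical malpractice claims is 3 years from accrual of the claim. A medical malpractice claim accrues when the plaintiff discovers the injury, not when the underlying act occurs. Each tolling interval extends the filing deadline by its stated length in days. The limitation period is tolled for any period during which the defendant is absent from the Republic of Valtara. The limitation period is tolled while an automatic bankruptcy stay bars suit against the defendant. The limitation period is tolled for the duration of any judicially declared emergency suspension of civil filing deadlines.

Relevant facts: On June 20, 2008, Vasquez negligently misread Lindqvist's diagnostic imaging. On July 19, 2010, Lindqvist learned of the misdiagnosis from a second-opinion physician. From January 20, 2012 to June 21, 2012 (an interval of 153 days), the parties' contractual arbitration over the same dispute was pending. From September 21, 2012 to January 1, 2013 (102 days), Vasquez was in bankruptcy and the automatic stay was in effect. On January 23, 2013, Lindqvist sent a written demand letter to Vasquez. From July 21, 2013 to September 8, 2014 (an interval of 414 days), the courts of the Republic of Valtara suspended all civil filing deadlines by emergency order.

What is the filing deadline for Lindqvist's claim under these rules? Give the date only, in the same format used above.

Accrual is tied to discovery, so the period began on July 19, 2010 rather than on June 20, 2008 when the act occurred.
Adding the 3 years base period to July 19, 2010 gives a deadline of July 19, 2013, before any tolling.
The period was tolled for 102 days by the automatic bankruptcy stay (September 21, 2012 to January 1, 2013), pushing the deadline to October 29, 2013.
The emergency suspension of filing deadlines from July 21, 2013 to September 8, 2014 tolled the period for 414 days, extending the deadline to December 17, 2014.
Although a pending arbitration ran from January 20, 2012 to June 21, 2012, the stated rules do not make that a tolling event, so it is disregarded.
Nothing else in the chronology tolls or restarts the period.

December 17, 2014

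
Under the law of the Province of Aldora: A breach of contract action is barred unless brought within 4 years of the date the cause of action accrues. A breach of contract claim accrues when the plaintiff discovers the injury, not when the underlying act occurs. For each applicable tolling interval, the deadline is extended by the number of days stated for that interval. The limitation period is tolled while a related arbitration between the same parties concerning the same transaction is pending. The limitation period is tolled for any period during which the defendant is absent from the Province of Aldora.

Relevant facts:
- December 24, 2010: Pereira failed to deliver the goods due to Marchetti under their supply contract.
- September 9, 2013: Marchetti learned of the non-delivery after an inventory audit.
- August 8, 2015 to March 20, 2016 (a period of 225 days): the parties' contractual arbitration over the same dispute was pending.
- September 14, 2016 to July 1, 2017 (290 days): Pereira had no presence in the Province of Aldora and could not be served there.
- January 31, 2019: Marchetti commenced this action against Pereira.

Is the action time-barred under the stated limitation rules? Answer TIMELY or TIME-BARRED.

TIMELY

Accrual is tied to discovery, so the period began on September 9, 2013 rather than on December 24, 2010 when the act occurred.
Adding the 4 years base period to September 9, 2013 gives a deadline of September 9, 2017, before any tolling.
Because the pending related arbitration ran from August 8, 2015 to March 20, 2016, the deadline is extended by 225 days to April 22, 2018.
Because the defendant's absence from the jurisdiction ran from September 14, 2016 to July 1, 2017, the deadline is extended by 290 days to February 6, 2019.
Marchetti filed on January 31, 2019, before the February 6, 2019 deadline, so the action is timely.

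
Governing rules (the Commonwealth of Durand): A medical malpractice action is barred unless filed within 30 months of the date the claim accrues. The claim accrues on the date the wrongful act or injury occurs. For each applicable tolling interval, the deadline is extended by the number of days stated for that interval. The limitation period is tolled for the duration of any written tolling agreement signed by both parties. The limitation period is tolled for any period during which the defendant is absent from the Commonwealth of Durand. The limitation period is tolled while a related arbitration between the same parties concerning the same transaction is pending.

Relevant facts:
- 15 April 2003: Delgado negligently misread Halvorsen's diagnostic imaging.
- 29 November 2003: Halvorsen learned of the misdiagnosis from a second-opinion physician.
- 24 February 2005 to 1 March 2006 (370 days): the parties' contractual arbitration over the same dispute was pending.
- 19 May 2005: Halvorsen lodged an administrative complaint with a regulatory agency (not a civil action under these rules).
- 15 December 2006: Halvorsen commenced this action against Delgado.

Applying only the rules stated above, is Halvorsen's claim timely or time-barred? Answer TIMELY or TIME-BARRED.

Accrual is governed by the date of the act, so the period began to run on 15 April 2003; the later discovery on 29 November 2003 is irrelevant under the stated rule.
30 months from 15 April 2003 is 15 October 2005.
The pending related arbitration from 24 February 2005 to 1 March 2006 tolled the period for 370 days, extending the deadline to 20 October 2006.
Nothing else in the chronology tolls or restarts the period.
Filing on 15 December 2006 missed the 20 October 2006 deadline — the action is time-barred.

TIME-BARRED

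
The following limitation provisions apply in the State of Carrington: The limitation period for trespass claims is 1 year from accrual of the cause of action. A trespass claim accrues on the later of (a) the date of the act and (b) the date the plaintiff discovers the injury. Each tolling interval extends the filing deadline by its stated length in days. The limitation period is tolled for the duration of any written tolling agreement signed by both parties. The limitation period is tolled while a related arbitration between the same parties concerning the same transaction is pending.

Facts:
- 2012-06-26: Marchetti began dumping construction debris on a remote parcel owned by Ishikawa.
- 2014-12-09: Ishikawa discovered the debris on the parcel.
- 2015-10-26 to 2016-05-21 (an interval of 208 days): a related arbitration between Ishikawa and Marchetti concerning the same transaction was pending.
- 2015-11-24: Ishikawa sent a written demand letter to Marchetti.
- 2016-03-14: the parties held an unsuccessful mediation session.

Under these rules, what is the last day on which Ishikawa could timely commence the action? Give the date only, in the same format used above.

2016-07-04

Because discovery on 2014-12-09 post-dates the 2012-06-26 act, accrual under the later-of rule falls on 2014-12-09.
1 year from 2014-12-09 is 2015-12-09.
The period was tolled for 208 days by the pending related arbitration (2015-10-26 to 2016-05-21), pushing the deadline to 2016-07-04.
The other events in the timeline have no effect on the limitation period under the stated rules.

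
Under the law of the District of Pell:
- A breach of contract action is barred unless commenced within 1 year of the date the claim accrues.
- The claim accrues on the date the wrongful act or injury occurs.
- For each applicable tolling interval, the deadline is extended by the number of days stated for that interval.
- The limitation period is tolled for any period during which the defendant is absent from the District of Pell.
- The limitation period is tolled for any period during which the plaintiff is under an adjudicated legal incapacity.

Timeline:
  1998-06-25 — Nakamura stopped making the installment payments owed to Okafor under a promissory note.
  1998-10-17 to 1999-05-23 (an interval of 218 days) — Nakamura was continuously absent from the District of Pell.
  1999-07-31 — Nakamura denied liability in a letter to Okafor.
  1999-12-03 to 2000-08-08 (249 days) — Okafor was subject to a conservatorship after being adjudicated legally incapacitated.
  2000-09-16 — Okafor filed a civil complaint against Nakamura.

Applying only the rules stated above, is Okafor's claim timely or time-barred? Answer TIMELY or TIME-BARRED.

The claim accrued on 1998-06-25, when the wrongful act occurred.
1 year from 1998-06-25 is 1999-06-25.
The period was tolled for 218 days by the defendant's absence from the jurisdiction (1998-10-17 to 1999-05-23), pushing the deadline to 2000-01-29.
The period was tolled for 249 days by the plaintiff's legal incapacity (1999-12-03 to 2000-08-08), pushing the deadline to 2000-10-04.
The other events in the timeline have no effect on the limitation period under the stated rules.
Okafor filed on 2000-09-16, before the 2000-10-04 deadline, so the action is timely.

TIMELY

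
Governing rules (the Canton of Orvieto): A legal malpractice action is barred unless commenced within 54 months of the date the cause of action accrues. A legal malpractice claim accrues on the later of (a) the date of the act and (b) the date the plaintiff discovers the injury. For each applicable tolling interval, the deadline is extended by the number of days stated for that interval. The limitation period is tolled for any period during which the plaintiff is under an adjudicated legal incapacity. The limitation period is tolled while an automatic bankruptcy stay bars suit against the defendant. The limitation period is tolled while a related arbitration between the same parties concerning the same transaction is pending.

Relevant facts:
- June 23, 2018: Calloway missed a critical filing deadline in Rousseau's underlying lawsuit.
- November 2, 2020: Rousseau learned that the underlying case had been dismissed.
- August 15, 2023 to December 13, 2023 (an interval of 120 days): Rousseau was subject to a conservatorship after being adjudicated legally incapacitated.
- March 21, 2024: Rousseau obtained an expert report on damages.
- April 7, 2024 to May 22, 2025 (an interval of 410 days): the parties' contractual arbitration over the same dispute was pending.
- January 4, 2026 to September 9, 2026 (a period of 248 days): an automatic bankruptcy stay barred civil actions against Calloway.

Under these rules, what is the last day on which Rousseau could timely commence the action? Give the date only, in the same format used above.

June 19, 2027

The claim accrued on November 2, 2020 — the later of the June 23, 2018 act and the November 2, 2020 discovery.
Adding the 54 months base period to November 2, 2020 gives a deadline of May 2, 2025, before any tolling.
Because the plaintiff's legal incapacity ran from August 15, 2023 to December 13, 2023, the deadline is extended by 120 days to August 30, 2025.
The period was tolled for 410 days by the pending related arbitration (April 7, 2024 to May 22, 2025), pushing the deadline to October 14, 2026.
The period was tolled for 248 days by the automatic bankruptcy stay (January 4, 2026 to September 9, 2026), pushing the deadline to June 19, 2027.
The other events in the timeline have no effect on the limitation period under the stated rules.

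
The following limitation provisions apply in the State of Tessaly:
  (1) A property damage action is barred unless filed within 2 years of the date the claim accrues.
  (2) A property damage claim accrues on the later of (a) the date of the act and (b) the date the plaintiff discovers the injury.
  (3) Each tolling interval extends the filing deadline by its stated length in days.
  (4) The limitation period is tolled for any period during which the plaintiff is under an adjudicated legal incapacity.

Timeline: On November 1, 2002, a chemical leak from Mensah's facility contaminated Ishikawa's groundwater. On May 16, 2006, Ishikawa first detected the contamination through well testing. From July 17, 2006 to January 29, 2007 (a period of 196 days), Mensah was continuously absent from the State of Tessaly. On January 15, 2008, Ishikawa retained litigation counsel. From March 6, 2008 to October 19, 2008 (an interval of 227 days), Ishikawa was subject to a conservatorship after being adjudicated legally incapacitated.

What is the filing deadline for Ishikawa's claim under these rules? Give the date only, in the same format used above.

Taking the later of the act (November 1, 2002) and discovery (May 16, 2006), the claim accrued on May 16, 2006.
2 years from May 16, 2006 is May 16, 2008.
Because the plaintiff's legal incapacity ran from March 6, 2008 to October 19, 2008, the deadline is extended by 227 days to December 29, 2008.
No stated provision tolls the period for the defendant's absence, so the interval from July 17, 2006 to January 29, 2007 has no effect on the deadline.
None of the other events listed affects the running of the period under the stated rules.

December 29, 2008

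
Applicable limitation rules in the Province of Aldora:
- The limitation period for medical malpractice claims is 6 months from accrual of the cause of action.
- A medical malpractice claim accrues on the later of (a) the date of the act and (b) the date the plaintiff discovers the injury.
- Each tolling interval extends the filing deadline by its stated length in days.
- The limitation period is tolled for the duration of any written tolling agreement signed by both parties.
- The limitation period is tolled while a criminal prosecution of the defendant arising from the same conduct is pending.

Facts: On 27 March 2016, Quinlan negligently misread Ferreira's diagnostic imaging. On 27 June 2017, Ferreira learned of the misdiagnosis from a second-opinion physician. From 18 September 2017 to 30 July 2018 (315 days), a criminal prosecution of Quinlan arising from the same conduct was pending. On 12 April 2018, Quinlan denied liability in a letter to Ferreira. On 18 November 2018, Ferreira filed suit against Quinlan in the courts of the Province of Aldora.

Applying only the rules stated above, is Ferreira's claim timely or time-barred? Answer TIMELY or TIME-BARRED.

TIME-BARRED

Taking the later of the act (27 March 2016) and discovery (27 June 2017), the claim accrued on 27 June 2017.
Adding the 6 months base period to 27 June 2017 gives a deadline of 27 December 2017, before any tolling.
The pending criminal prosecution from 18 September 2017 to 30 July 2018 tolled the period for 315 days, extending the deadline to 7 November 2018.
Nothing else in the chronology tolls or restarts the period.
The 18 November 2018 filing falls after the 7 November 2018 deadline; the claim is time-barred.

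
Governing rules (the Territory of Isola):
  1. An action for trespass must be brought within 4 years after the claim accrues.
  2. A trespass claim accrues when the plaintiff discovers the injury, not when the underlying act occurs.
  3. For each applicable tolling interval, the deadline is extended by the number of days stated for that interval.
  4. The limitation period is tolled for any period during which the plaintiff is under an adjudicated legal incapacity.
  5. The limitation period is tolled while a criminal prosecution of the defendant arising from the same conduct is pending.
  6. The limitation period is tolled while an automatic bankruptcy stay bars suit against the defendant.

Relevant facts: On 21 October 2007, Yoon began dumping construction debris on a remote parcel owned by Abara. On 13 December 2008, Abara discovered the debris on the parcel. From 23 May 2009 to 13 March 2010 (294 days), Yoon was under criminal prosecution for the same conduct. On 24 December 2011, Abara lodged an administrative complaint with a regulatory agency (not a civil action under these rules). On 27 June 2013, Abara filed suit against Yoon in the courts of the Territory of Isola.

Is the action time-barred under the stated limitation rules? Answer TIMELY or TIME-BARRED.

TIMELY

The claim did not accrue until Abara discovered the injury on 13 December 2008; the 21 October 2007 act date does not start the clock under the stated rule.
4 years from 13 December 2008 is 13 December 2012.
The pending criminal prosecution from 23 May 2009 to 13 March 2010 tolled the period for 294 days, extending the deadline to 3 October 2013.
Nothing else in the chronology tolls or restarts the period.
The 27 June 2013 filing precedes the 3 October 2013 deadline; the claim is timely.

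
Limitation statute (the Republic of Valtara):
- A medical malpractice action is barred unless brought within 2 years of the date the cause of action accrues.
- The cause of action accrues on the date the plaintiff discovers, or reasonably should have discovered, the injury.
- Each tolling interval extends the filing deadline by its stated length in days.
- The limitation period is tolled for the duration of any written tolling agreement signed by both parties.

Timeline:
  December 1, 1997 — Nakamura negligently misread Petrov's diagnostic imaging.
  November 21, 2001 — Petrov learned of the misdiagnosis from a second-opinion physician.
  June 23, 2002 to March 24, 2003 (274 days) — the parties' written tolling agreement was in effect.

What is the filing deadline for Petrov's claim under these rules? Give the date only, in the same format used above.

August 21, 2004

Accrual is tied to discovery, so the period began on November 21, 2001 rather than on December 1, 1997 when the act occurred.
The untolled deadline — 2 years after November 21, 2001 — is November 21, 2003.
The written tolling agreement from June 23, 2002 to March 24, 2003 tolled the period for 274 days, extending the deadline to August 21, 2004.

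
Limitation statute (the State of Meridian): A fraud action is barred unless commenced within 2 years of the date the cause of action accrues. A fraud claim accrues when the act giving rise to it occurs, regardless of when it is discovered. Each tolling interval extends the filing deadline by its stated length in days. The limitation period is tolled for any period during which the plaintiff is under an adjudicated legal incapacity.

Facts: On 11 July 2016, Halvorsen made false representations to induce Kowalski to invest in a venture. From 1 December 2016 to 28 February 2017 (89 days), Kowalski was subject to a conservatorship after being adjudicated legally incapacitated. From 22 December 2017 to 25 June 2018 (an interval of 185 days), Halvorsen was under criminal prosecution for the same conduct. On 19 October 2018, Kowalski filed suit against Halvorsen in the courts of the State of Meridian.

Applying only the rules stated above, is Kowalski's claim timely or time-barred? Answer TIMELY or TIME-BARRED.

TIME-BARRED

The limitation period began to run on 11 July 2016.
The untolled deadline — 2 years after 11 July 2016 — is 11 July 2018.
The plaintiff's legal incapacity from 1 December 2016 to 28 February 2017 tolled the period for 89 days, extending the deadline to 8 October 2018.
No stated provision tolls the period for a criminal prosecution, so the interval from 22 December 2017 to 25 June 2018 has no effect on the deadline.
Kowalski filed on 19 October 2018, after the 8 October 2018 deadline, so the action is time-barred.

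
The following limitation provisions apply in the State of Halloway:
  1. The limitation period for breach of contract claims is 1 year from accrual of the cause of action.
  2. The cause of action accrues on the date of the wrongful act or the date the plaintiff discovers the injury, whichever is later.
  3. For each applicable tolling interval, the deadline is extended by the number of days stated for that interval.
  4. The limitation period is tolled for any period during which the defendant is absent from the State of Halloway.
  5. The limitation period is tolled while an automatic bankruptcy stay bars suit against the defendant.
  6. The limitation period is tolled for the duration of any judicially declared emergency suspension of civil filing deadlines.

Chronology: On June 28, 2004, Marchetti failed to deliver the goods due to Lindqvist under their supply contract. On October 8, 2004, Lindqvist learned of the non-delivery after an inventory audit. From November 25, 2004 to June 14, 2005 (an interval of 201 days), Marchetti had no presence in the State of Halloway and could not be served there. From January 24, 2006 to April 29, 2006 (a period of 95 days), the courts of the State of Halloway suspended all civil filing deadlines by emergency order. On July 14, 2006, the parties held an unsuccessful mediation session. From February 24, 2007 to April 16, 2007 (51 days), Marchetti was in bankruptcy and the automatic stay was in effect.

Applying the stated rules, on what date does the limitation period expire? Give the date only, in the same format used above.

Taking the later of the act (June 28, 2004) and discovery (October 8, 2004), the claim accrued on October 8, 2004.
The untolled deadline — 1 year after October 8, 2004 — is October 8, 2005.
The period was tolled for 201 days by the defendant's absence from the jurisdiction (November 25, 2004 to June 14, 2005), pushing the deadline to April 27, 2006.
Because the emergency suspension of filing deadlines ran from January 24, 2006 to April 29, 2006, the deadline is extended by 95 days to July 31, 2006.
The automatic bankruptcy stay starting February 24, 2007 came too late — the period had run on July 31, 2006 — and so does not extend the deadline.
The other events in the timeline have no effect on the limitation period under the stated rules.

July 31, 2006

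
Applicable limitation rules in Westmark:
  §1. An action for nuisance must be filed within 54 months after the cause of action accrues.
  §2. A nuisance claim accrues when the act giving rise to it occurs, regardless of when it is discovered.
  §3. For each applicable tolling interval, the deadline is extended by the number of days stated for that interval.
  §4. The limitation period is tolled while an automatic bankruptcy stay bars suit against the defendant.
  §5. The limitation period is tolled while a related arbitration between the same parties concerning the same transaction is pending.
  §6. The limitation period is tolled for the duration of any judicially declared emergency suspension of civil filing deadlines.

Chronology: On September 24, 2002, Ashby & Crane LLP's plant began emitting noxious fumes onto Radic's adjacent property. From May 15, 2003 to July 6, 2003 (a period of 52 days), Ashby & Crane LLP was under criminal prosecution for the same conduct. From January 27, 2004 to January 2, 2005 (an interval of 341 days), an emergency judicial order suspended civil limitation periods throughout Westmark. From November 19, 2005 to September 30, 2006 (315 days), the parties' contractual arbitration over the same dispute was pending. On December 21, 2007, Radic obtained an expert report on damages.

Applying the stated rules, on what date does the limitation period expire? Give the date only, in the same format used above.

January 8, 2009

The claim accrued on September 24, 2002, when the wrongful act occurred.
Adding the 54 months base period to September 24, 2002 gives a deadline of March 24, 2007, before any tolling.
The period was tolled for 341 days by the emergency suspension of filing deadlines (January 27, 2004 to January 2, 2005), pushing the deadline to February 28, 2008.
The period was tolled for 315 days by the pending related arbitration (November 19, 2005 to September 30, 2006), pushing the deadline to January 8, 2009.
No stated provision tolls the period for a criminal prosecution, so the interval from May 15, 2003 to July 6, 2003 has no effect on the deadline.
Nothing else in the chronology tolls or restarts the period.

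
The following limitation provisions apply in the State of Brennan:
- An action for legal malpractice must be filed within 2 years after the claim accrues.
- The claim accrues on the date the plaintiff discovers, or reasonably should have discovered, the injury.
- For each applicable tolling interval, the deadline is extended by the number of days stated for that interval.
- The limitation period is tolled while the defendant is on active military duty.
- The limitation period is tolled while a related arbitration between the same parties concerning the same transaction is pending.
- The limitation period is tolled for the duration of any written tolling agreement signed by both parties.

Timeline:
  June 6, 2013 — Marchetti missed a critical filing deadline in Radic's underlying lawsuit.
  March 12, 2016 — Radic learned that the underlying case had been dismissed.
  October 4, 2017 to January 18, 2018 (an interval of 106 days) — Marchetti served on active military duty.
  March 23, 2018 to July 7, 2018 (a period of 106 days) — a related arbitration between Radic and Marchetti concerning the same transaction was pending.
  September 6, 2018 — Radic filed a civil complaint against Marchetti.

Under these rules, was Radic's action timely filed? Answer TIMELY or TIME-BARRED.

TIMELY

The claim did not accrue until Radic discovered the injury on March 12, 2016; the June 6, 2013 act date does not start the clock under the stated rule.
Adding the 2 years base period to March 12, 2016 gives a deadline of March 12, 2018, before any tolling.
The defendant's active military service from October 4, 2017 to January 18, 2018 tolled the period for 106 days, extending the deadline to June 26, 2018.
The pending related arbitration from March 23, 2018 to July 7, 2018 tolled the period for 106 days, extending the deadline to October 10, 2018.
Radic filed on September 6, 2018, before the October 10, 2018 deadline, so the action is timely.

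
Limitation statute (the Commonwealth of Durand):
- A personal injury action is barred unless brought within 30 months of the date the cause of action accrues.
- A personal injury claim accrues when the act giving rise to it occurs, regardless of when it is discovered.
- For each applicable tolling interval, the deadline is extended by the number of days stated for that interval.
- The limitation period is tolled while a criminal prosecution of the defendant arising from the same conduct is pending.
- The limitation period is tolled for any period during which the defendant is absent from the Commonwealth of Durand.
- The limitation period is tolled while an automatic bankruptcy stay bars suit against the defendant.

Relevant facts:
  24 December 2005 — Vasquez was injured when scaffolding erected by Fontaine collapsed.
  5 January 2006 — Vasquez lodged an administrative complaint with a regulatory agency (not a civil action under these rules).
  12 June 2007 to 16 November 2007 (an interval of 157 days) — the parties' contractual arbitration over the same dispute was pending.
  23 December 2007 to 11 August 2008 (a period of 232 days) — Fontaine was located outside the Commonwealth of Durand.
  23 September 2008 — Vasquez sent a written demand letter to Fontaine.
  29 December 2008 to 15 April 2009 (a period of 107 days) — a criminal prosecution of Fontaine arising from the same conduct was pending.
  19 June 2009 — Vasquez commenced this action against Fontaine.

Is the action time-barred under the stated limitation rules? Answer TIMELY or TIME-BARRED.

TIME-BARRED

The cause of action accrued on 24 December 2005, the date of the act.
30 months from 24 December 2005 is 24 June 2008.
Because the defendant's absence from the jurisdiction ran from 23 December 2007 to 11 August 2008, the deadline is extended by 232 days to 11 February 2009.
The pending criminal prosecution from 29 December 2008 to 15 April 2009 tolled the period for 107 days, extending the deadline to 29 May 2009.
Although a pending arbitration ran from 12 June 2007 to 16 November 2007, the stated rules do not make that a tolling event, so it is disregarded.
The other events in the timeline have no effect on the limitation period under the stated rules.
Vasquez filed on 19 June 2009, after the 29 May 2009 deadline, so the action is time-barred.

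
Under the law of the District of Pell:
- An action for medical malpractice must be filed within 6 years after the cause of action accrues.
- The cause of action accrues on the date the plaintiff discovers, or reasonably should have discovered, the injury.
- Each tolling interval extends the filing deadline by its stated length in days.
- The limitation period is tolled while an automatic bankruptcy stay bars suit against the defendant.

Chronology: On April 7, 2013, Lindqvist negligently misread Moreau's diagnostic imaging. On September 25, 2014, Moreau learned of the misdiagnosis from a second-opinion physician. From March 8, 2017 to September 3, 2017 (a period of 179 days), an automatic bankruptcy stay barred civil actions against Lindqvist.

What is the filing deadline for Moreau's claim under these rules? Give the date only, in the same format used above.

Under the discovery rule, the claim accrued on September 25, 2014, when Moreau discovered the injury — not on the April 7, 2013 date of the underlying act.
Adding the 6 years base period to September 25, 2014 gives a deadline of September 25, 2020, before any tolling.
The automatic bankruptcy stay from March 8, 2017 to September 3, 2017 tolled the period for 179 days, extending the deadline to March 23, 2021.

March 23, 2021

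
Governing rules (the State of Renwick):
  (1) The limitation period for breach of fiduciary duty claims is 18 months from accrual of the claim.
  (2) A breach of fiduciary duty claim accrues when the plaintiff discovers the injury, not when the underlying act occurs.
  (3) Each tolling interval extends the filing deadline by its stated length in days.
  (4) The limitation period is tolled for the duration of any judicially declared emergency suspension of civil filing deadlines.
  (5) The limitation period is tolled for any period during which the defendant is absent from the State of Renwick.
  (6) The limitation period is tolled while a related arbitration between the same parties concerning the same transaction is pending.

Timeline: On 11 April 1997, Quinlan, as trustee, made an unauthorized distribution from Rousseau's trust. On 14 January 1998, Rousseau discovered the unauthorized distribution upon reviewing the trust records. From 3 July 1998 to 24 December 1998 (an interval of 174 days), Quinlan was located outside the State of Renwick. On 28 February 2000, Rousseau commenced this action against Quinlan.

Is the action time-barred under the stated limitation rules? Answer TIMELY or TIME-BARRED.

Accrual is tied to discovery, so the period began on 14 January 1998 rather than on 11 April 1997 when the act occurred.
18 months from 14 January 1998 is 14 July 1999.
The defendant's absence from the jurisdiction from 3 July 1998 to 24 December 1998 tolled the period for 174 days, extending the deadline to 4 January 2000.
Rousseau filed on 28 February 2000, after the 4 January 2000 deadline, so the action is time-barred.

TIME-BARRED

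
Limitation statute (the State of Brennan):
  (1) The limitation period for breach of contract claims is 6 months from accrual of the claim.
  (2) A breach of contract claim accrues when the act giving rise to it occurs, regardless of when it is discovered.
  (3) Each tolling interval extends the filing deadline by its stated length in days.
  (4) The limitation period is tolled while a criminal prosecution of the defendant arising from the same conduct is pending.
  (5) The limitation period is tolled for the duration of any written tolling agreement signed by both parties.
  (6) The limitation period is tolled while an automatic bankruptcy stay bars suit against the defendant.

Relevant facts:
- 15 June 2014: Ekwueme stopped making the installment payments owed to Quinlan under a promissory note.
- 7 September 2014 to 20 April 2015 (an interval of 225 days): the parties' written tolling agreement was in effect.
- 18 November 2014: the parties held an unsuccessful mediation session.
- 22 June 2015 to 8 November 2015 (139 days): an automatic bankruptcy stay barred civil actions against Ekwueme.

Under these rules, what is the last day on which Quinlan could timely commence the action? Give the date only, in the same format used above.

14 December 2015

The claim accrued on 15 June 2014, when the wrongful act occurred.
6 months from 15 June 2014 is 15 December 2014.
Because the written tolling agreement ran from 7 September 2014 to 20 April 2015, the deadline is extended by 225 days to 28 July 2015.
The period was tolled for 139 days by the automatic bankruptcy stay (22 June 2015 to 8 November 2015), pushing the deadline to 14 December 2015.
None of the other events listed affects the running of the period under the stated rules.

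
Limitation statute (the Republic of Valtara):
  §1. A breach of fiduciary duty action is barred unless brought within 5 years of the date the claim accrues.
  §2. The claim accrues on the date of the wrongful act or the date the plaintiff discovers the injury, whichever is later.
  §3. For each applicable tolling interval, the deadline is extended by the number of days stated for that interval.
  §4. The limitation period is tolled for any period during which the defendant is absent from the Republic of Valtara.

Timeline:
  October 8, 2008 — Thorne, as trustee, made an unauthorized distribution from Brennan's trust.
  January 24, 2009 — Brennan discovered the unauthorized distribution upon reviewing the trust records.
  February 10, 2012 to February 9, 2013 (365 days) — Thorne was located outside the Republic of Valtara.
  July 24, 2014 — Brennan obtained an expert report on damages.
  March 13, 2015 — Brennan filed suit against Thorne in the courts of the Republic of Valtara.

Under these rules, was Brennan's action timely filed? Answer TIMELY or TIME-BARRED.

Because discovery on January 24, 2009 post-dates the October 8, 2008 act, accrual under the later-of rule falls on January 24, 2009.
The untolled deadline — 5 years after January 24, 2009 — is January 24, 2014.
The period was tolled for 365 days by the defendant's absence from the jurisdiction (February 10, 2012 to February 9, 2013), pushing the deadline to January 24, 2015.
Nothing else in the chronology tolls or restarts the period.
Filing on March 13, 2015 missed the January 24, 2015 deadline — the action is time-barred.

TIME-BARRED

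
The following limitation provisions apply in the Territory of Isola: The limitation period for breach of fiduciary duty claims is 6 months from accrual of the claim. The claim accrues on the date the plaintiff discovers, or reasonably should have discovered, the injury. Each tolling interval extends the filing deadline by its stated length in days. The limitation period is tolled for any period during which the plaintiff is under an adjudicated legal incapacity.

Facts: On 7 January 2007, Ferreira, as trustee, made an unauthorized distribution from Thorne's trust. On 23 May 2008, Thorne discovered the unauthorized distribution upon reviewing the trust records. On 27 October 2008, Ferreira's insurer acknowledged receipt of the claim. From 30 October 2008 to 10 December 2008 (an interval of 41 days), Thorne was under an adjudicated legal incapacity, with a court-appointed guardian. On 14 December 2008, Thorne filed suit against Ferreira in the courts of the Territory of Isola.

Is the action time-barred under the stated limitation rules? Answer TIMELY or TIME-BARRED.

The claim did not accrue until Thorne discovered the injury on 23 May 2008; the 7 January 2007 act date does not start the clock under the stated rule.
Adding the 6 months base period to 23 May 2008 gives a deadline of 23 November 2008, before any tolling.
The plaintiff's legal incapacity from 30 October 2008 to 10 December 2008 tolled the period for 41 days, extending the deadline to 3 January 2009.
None of the other events listed affects the running of the period under the stated rules.
Thorne filed on 14 December 2008, before the 3 January 2009 deadline, so the action is timely.

TIMELY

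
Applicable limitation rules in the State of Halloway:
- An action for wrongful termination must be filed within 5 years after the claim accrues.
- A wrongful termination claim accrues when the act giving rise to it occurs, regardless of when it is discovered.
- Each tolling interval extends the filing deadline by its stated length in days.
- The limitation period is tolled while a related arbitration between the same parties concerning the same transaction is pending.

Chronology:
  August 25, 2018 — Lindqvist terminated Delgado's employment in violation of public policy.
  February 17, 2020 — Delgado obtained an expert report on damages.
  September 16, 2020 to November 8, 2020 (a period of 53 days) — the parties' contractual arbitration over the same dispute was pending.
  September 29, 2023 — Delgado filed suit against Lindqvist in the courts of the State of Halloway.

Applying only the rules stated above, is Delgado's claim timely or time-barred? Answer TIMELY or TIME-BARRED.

The limitation period began to run on August 25, 2018.
5 years from August 25, 2018 is August 25, 2023.
The period was tolled for 53 days by the pending related arbitration (September 16, 2020 to November 8, 2020), pushing the deadline to October 17, 2023.
The other events in the timeline have no effect on the limitation period under the stated rules.
The September 29, 2023 filing precedes the October 17, 2023 deadline; the claim is timely.

TIMELY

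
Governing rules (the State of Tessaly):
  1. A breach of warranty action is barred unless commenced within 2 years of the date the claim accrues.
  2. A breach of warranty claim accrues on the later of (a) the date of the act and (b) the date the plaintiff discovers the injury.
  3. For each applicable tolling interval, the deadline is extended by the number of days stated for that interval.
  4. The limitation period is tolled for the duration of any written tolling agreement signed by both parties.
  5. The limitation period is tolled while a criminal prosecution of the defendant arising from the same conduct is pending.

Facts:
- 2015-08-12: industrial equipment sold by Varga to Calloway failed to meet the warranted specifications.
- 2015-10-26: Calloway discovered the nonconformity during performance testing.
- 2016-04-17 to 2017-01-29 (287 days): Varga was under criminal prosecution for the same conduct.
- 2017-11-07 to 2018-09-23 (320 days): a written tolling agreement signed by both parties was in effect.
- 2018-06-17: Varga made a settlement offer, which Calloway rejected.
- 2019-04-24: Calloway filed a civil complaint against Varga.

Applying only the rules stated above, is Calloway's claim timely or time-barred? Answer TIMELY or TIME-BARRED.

The claim accrued on 2015-10-26 — the later of the 2015-08-12 act and the 2015-10-26 discovery.
The untolled deadline — 2 years after 2015-10-26 — is 2017-10-26.
The period was tolled for 287 days by the pending criminal prosecution (2016-04-17 to 2017-01-29), pushing the deadline to 2018-08-09.
The written tolling agreement from 2017-11-07 to 2018-09-23 tolled the period for 320 days, extending the deadline to 2019-06-25.
None of the other events listed affects the running of the period under the stated rules.
Calloway filed on 2019-04-24, before the 2019-06-25 deadline, so the action is timely.

TIMELY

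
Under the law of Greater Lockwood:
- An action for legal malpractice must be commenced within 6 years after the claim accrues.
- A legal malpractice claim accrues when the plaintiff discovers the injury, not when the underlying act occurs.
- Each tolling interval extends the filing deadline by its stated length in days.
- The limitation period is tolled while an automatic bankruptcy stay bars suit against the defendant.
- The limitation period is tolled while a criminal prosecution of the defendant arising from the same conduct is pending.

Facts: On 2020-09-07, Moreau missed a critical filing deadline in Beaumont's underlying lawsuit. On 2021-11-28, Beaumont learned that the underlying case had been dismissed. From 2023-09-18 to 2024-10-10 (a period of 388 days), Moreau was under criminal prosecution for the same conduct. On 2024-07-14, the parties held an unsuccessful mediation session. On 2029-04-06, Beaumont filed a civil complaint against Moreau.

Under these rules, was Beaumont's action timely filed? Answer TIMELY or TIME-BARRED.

TIME-BARRED

Under the discovery rule, the claim accrued on 2021-11-28, when Beaumont discovered the injury — not on the 2020-09-07 date of the underlying act.
Adding the 6 years base period to 2021-11-28 gives a deadline of 2027-11-28, before any tolling.
Because the pending criminal prosecution ran from 2023-09-18 to 2024-10-10, the deadline is extended by 388 days to 2028-12-20.
Nothing else in the chronology tolls or restarts the period.
Beaumont filed on 2029-04-06, after the 2028-12-20 deadline, so the action is time-barred.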